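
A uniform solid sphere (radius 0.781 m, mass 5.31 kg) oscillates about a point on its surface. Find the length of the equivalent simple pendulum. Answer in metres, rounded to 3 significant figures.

The equivalent simple-pendulum length is L_eq = I/(md), where I is about the pivot and d = 0.7810 m.
I_cm = (2/5)mR² = 1.296 kg·m², so I = I_cm + md² = 1.296 + 3.239 = 4.534 kg·m².
L_eq = 4.534/(5.31 × 0.7810) = 1.09 m.

1.09 m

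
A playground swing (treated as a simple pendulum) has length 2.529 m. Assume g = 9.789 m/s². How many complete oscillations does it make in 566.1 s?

177

T = 2π√(L/g) = 2π√(2.529/9.789) = 3.1936 s.
Number of complete oscillations = ⌊566.1/3.1936⌋ = ⌊177.26⌋ = 177.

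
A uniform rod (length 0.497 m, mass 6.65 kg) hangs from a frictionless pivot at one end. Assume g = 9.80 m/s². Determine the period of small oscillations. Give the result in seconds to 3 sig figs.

For a physical pendulum T = 2π√(I/(mgd)), with d = 0.2485 m from pivot to centre of mass.
I_cm = mL²/12 = 6.65 × 0.497²/12 = 0.1369 kg·m²; I = I_cm + md² = 0.1369 + 6.65 × 0.2485² = 0.5475 kg·m².
T = 2π√(0.5475/(6.65 × 9.80 × 0.2485)) = 1.16 s.

1.16 s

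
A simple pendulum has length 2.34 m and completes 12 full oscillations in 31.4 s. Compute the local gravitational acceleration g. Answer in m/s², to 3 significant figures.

13.5 m/s²

T = 31.4/12 = 2.617 s.
From T = 2π√(L/g), g = 4π²L/T² = 4π² × 2.34/2.617² = 13.5 m/s².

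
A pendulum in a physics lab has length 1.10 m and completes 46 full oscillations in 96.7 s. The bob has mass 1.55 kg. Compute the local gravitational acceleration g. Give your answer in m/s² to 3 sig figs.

9.83 m/s²

T = 96.7/46 = 2.102 s.
From T = 2π√(L/g), g = 4π²L/T² = 4π² × 1.10/2.102² = 9.83 m/s².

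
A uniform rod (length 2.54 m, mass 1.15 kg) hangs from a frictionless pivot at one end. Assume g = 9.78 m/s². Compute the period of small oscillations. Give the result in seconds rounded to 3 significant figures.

2.61 s

For a physical pendulum T = 2π√(I/(mgd)), with d = 1.270 m from pivot to centre of mass.
I_cm = mL²/12 = 1.15 × 2.54²/12 = 0.6183 kg·m²; I = I_cm + md² = 0.6183 + 1.15 × 1.270² = 2.473 kg·m².
T = 2π√(2.473/(1.15 × 9.78 × 1.270)) = 2.61 s.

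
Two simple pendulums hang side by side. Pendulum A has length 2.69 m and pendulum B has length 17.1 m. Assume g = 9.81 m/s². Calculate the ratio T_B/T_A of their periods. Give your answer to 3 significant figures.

T ∝ √L, so T_B/T_A = √(L_B/L_A) = √(17.1/2.69) = 2.52.

2.52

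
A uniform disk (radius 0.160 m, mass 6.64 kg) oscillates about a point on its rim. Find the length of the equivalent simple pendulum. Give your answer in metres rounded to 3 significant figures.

The equivalent simple-pendulum length is L_eq = I/(md), where I is about the pivot and d = 0.1600 m.
I_cm = ½mR² = 0.08499 kg·m², so I = I_cm + md² = 0.08499 + 0.1700 = 0.2550 kg·m².
L_eq = 0.2550/(6.64 × 0.1600) = 0.240 m.

0.240 m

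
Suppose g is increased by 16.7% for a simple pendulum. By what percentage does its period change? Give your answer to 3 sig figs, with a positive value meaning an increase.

T ∝ 1/√g, so T'/T = 1/√(1.167) = 0.9257.
Percentage change in T = (0.9257 − 1) × 100% = -7.43%.

-7.43%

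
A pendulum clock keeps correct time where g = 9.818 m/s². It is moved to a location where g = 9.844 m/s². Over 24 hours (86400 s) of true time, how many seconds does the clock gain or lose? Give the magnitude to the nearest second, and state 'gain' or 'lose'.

gain 114 s

The clock's period scales as T ∝ 1/√g, so T'/T = √(9.818/9.844) = 0.998679.
In 86400 s of true time the clock registers 86400/0.998679 = 86514.3 s, so it gains 114 s.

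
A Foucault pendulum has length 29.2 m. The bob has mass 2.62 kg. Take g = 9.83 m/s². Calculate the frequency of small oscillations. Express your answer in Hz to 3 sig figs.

0.0923 Hz

T = 2π√(L/g) = 2π√(29.2/9.83) = 10.83 s, so f = 1/T = 0.0923 Hz.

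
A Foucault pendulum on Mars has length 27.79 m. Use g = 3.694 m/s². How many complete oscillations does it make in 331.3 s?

T = 2π√(L/g) = 2π√(27.79/3.694) = 17.234 s.
Number of complete oscillations = ⌊331.3/17.234⌋ = ⌊19.224⌋ = 19.

19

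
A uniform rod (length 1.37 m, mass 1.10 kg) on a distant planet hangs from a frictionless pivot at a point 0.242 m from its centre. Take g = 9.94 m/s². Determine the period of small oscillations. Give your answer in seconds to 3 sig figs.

For a physical pendulum T = 2π√(I/(mgd)), with d = 0.2420 m from pivot to centre of mass.
I_cm = mL²/12 = 1.10 × 1.37²/12 = 0.1720 kg·m²; I = I_cm + md² = 0.1720 + 1.10 × 0.2420² = 0.2365 kg·m².
T = 2π√(0.2365/(1.10 × 9.94 × 0.2420)) = 1.88 s.

1.88 s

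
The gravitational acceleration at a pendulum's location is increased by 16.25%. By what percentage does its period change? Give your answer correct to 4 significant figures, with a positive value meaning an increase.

-7.252%

T ∝ 1/√g, so T'/T = 1/√(1.1625) = 0.92748.
Percentage change in T = (0.92748 − 1) × 100% = -7.252%.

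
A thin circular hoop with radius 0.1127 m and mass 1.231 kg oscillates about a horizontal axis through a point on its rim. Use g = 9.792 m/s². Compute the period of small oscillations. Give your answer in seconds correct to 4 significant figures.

0.9533 s

I_cm = mr² = 0.015635 kg·m². The pivot is at distance d = 0.1127 m from the centre of mass.
By the parallel-axis theorem, I = I_cm + md² = 0.015635 + 0.015635 = 0.031271 kg·m².
T = 2π√(I/(mgd)) = 2π√(0.031271/(1.231 × 9.792 × 0.1127)) = 0.9533 s.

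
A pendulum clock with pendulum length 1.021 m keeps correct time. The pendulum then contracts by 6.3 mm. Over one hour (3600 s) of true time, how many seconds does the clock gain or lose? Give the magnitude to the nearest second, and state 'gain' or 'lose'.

T ∝ √L, so T'/T = √(1.01470/1.021) = 0.996910.
In 3600 s of true time the clock registers 3600/0.996910 = 3611.2 s, so it gains 11 s.

gain 11 s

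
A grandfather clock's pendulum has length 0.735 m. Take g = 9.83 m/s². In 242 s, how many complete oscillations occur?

T = 2π√(L/g) = 2π√(0.735/9.83) = 1.718 s.
Number of complete oscillations = ⌊242/1.718⌋ = ⌊140.9⌋ = 140.

140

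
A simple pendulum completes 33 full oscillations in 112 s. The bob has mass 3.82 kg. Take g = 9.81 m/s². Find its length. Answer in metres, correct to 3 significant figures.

2.86 m

T = 112/33 = 3.394 s.
From T = 2π√(L/g), L = gT²/(4π²) = 9.81 × 3.394²/(4π²) = 2.86 m.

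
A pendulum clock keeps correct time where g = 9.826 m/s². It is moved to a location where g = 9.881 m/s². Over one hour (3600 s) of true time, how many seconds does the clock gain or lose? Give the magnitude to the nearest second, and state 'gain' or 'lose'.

The clock's period scales as T ∝ 1/√g, so T'/T = √(9.826/9.881) = 0.997213.
In 3600 s of true time the clock registers 3600/0.997213 = 3610.1 s, so it gains 10 s.

gain 10 s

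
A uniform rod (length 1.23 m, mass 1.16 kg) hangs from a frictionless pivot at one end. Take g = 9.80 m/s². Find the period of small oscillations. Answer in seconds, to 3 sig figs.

For a physical pendulum T = 2π√(I/(mgd)), with d = 0.6150 m from pivot to centre of mass.
I_cm = mL²/12 = 1.16 × 1.23²/12 = 0.1462 kg·m²; I = I_cm + md² = 0.1462 + 1.16 × 0.6150² = 0.5850 kg·m².
T = 2π√(0.5850/(1.16 × 9.80 × 0.6150)) = 1.82 s.

1.82 s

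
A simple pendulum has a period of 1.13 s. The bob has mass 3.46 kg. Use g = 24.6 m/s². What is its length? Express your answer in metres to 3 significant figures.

0.796 m

From T = 2π√(L/g), L = gT²/(4π²) = 24.6 × 1.130²/(4π²) = 0.796 m.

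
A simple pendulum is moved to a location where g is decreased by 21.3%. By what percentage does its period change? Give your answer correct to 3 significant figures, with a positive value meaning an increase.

12.7%

T ∝ 1/√g, so T'/T = 1/√(0.7870) = 1.127.
Percentage change in T = (1.127 − 1) × 100% = 12.7%.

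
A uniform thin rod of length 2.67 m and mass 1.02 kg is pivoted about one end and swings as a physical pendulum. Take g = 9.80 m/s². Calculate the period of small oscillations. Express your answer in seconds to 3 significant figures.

2.68 s

For a physical pendulum T = 2π√(I/(mgd)), with d = 1.335 m from pivot to centre of mass.
I_cm = mL²/12 = 1.02 × 2.67²/12 = 0.6060 kg·m²; I = I_cm + md² = 0.6060 + 1.02 × 1.335² = 2.424 kg·m².
T = 2π√(2.424/(1.02 × 9.80 × 1.335)) = 2.68 s.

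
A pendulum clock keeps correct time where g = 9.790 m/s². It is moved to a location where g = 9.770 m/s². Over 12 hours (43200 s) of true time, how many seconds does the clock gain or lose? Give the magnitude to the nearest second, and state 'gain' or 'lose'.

The clock's period scales as T ∝ 1/√g, so T'/T = √(9.790/9.770) = 1.00102.
In 43200 s of true time the clock registers 43200/1.00102 = 43155.9 s, so it loses 44 s.

lose 44 s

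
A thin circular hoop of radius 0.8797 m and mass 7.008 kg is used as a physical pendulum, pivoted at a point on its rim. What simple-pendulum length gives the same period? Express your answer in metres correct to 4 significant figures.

1.759 m

The equivalent simple-pendulum length is L_eq = I/(md), where I is about the pivot and d = 0.87970 m.
I_cm = mR² = 5.4233 kg·m², so I = I_cm + md² = 5.4233 + 5.4233 = 10.847 kg·m².
L_eq = 10.847/(7.008 × 0.87970) = 1.759 m.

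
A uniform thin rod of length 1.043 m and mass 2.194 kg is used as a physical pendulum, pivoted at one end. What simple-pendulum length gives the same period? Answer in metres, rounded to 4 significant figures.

The equivalent simple-pendulum length is L_eq = I/(md), where I is about the pivot and d = 0.52150 m.
I_cm = (1/12)mL² = 0.19890 kg·m², so I = I_cm + md² = 0.19890 + 0.59669 = 0.79558 kg·m².
L_eq = 0.79558/(2.194 × 0.52150) = 0.6953 m.

0.6953 m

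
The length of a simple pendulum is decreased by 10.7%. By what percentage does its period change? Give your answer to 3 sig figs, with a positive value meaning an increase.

-5.50%

T ∝ √L, so T'/T = √(0.8930) = 0.9450.
Percentage change in T = (0.9450 − 1) × 100% = -5.50%.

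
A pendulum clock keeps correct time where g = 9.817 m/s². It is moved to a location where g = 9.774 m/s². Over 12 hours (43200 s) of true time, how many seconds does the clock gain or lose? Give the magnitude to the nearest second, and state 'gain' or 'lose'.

lose 95 s

The clock's period scales as T ∝ 1/√g, so T'/T = √(9.817/9.774) = 1.00220.
In 43200 s of true time the clock registers 43200/1.00220 = 43105.3 s, so it loses 95 s.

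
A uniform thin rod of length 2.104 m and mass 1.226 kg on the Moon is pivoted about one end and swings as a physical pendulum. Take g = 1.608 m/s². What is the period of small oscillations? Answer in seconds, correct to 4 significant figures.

For a physical pendulum T = 2π√(I/(mgd)), with d = 1.0520 m from pivot to centre of mass.
I_cm = mL²/12 = 1.226 × 2.104²/12 = 0.45227 kg·m²; I = I_cm + md² = 0.45227 + 1.226 × 1.0520² = 1.8091 kg·m².
T = 2π√(1.8091/(1.226 × 1.608 × 1.0520)) = 5.868 s.

5.868 s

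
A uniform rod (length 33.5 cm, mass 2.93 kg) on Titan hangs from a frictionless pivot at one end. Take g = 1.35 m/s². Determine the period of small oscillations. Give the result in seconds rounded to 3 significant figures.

For a physical pendulum T = 2π√(I/(mgd)), with d = 0.1675 m from pivot to centre of mass.
I_cm = mL²/12 = 2.93 × 0.335²/12 = 0.02740 kg·m²; I = I_cm + md² = 0.02740 + 2.93 × 0.1675² = 0.1096 kg·m².
T = 2π√(0.1096/(2.93 × 1.35 × 0.1675)) = 2.56 s.

2.56 s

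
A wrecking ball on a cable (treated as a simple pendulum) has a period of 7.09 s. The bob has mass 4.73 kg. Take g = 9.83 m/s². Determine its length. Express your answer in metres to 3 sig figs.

12.5 m

From T = 2π√(L/g), L = gT²/(4π²) = 9.83 × 7.090²/(4π²) = 12.5 m.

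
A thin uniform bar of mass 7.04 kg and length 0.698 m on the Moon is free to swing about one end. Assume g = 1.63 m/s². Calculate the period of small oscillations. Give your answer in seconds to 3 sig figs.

For a physical pendulum T = 2π√(I/(mgd)), with d = 0.3490 m from pivot to centre of mass.
I_cm = mL²/12 = 7.04 × 0.698²/12 = 0.2858 kg·m²; I = I_cm + md² = 0.2858 + 7.04 × 0.3490² = 1.143 kg·m².
T = 2π√(1.143/(7.04 × 1.63 × 0.3490)) = 3.36 s.

3.36 s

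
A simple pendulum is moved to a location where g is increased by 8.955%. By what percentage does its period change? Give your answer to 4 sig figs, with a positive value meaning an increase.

T ∝ 1/√g, so T'/T = 1/√(1.0896) = 0.95802.
Percentage change in T = (0.95802 − 1) × 100% = -4.198%.

-4.198%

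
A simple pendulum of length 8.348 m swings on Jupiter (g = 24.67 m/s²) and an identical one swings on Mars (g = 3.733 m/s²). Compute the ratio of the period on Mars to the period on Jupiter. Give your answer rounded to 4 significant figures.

2.571

T ∝ 1/√g, so T₂/T₁ = √(g₁/g₂) = √(24.67/3.733) = 2.571.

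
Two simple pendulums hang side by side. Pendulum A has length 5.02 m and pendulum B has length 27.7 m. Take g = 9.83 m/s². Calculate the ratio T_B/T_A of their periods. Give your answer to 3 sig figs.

2.35

T ∝ √L, so T_B/T_A = √(L_B/L_A) = √(27.7/5.02) = 2.35.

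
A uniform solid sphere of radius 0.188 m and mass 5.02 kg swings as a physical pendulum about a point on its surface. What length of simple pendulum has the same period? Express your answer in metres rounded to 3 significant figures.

The equivalent simple-pendulum length is L_eq = I/(md), where I is about the pivot and d = 0.1880 m.
I_cm = (2/5)mR² = 0.07097 kg·m², so I = I_cm + md² = 0.07097 + 0.1774 = 0.2484 kg·m².
L_eq = 0.2484/(5.02 × 0.1880) = 0.263 m.

0.263 m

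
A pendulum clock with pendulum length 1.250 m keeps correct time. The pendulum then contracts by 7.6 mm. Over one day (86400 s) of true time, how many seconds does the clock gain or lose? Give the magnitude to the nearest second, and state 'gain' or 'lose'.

T ∝ √L, so T'/T = √(1.24240/1.250) = 0.996955.
In 86400 s of true time the clock registers 86400/0.996955 = 86663.9 s, so it gains 264 s.

gain 264 s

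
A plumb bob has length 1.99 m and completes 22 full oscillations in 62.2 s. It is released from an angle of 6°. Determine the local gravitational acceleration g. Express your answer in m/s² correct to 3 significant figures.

T = 62.2/22 = 2.827 s.
From T = 2π√(L/g), g = 4π²L/T² = 4π² × 1.99/2.827² = 9.83 m/s².

9.83 m/s²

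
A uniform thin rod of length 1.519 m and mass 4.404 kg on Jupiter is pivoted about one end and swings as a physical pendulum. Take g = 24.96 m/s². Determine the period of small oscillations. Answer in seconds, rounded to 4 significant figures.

For a physical pendulum T = 2π√(I/(mgd)), with d = 0.75950 m from pivot to centre of mass.
I_cm = mL²/12 = 4.404 × 1.519²/12 = 0.84680 kg·m²; I = I_cm + md² = 0.84680 + 4.404 × 0.75950² = 3.3872 kg·m².
T = 2π√(3.3872/(4.404 × 24.96 × 0.75950)) = 1.266 s.

1.266 s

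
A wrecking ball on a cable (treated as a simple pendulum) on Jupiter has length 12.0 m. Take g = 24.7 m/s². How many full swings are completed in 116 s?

T = 2π√(L/g) = 2π√(12.0/24.7) = 4.379 s.
Number of complete oscillations = ⌊116/4.379⌋ = ⌊26.49⌋ = 26.

26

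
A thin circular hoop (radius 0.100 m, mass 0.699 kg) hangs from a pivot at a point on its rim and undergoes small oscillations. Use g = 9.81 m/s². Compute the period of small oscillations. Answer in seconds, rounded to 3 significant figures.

I_cm = mr² = 0.006990 kg·m². The pivot is at distance d = 0.100 m from the centre of mass.
By the parallel-axis theorem, I = I_cm + md² = 0.006990 + 0.006990 = 0.01398 kg·m².
T = 2π√(I/(mgd)) = 2π√(0.01398/(0.699 × 9.81 × 0.100)) = 0.897 s.

0.897 s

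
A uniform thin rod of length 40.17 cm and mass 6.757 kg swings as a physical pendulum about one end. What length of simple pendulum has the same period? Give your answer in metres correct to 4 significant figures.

0.2678 m

The equivalent simple-pendulum length is L_eq = I/(md), where I is about the pivot and d = 0.20085 m.
I_cm = (1/12)mL² = 0.090861 kg·m², so I = I_cm + md² = 0.090861 + 0.27258 = 0.36344 kg·m².
L_eq = 0.36344/(6.757 × 0.20085) = 0.2678 m.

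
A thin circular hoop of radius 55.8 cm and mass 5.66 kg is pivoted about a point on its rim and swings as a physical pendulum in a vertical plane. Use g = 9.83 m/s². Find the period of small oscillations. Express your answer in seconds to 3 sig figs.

2.12 s

I_cm = mr² = 1.762 kg·m². The pivot is at distance d = 0.558 m from the centre of mass.
By the parallel-axis theorem, I = I_cm + md² = 1.762 + 1.762 = 3.525 kg·m².
T = 2π√(I/(mgd)) = 2π√(3.525/(5.66 × 9.83 × 0.558)) = 2.12 s.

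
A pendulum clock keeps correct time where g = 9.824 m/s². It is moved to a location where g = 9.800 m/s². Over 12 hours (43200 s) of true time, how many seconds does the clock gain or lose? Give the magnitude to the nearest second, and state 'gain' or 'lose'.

The clock's period scales as T ∝ 1/√g, so T'/T = √(9.824/9.800) = 1.00122.
In 43200 s of true time the clock registers 43200/1.00122 = 43147.2 s, so it loses 53 s.

lose 53 s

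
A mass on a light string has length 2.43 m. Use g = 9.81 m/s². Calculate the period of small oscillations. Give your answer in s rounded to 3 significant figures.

3.13 s

T = 2π√(L/g) = 2π√(2.43/9.81) = 2π × 0.4977 = 3.13 s.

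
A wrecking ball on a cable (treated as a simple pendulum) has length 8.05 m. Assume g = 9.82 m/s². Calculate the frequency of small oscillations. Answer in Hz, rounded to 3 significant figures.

0.176 Hz

T = 2π√(L/g) = 2π√(8.05/9.82) = 5.689 s, so f = 1/T = 0.176 Hz.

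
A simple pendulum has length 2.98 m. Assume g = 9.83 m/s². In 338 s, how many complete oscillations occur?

T = 2π√(L/g) = 2π√(2.98/9.83) = 3.459 s.
Number of complete oscillations = ⌊338/3.459⌋ = ⌊97.70⌋ = 97.

97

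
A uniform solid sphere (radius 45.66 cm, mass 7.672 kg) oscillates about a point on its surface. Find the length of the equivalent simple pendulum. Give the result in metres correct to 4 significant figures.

The equivalent simple-pendulum length is L_eq = I/(md), where I is about the pivot and d = 0.45660 m.
I_cm = (2/5)mR² = 0.63979 kg·m², so I = I_cm + md² = 0.63979 + 1.5995 = 2.2393 kg·m².
L_eq = 2.2393/(7.672 × 0.45660) = 0.6392 m.

0.6392 m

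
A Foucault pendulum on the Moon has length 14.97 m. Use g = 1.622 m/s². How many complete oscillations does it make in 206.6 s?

10

T = 2π√(L/g) = 2π√(14.97/1.622) = 19.088 s.
Number of complete oscillations = ⌊206.6/19.088⌋ = ⌊10.823⌋ = 10.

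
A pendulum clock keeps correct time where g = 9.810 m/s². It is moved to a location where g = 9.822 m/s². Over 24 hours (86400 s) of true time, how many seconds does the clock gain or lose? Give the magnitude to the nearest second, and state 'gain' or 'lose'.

The clock's period scales as T ∝ 1/√g, so T'/T = √(9.810/9.822) = 0.999389.
In 86400 s of true time the clock registers 86400/0.999389 = 86452.8 s, so it gains 53 s.

gain 53 s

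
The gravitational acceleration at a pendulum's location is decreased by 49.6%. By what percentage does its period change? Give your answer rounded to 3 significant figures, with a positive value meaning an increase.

40.9%

T ∝ 1/√g, so T'/T = 1/√(0.5040) = 1.409.
Percentage change in T = (1.409 − 1) × 100% = 40.9%.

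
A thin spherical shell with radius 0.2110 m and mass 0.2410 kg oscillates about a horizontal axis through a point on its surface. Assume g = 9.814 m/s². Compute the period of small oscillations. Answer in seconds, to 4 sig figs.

1.189 s

I_cm = (2/3)mr² = 0.0071530 kg·m². The pivot is at distance d = 0.2110 m from the centre of mass.
By the parallel-axis theorem, I = I_cm + md² = 0.0071530 + 0.010730 = 0.017883 kg·m².
T = 2π√(I/(mgd)) = 2π√(0.017883/(0.2410 × 9.814 × 0.2110)) = 1.189 s.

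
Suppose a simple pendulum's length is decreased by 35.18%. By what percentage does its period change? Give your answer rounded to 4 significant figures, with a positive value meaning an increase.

-19.49%

T ∝ √L, so T'/T = √(0.64820) = 0.80511.
Percentage change in T = (0.80511 − 1) × 100% = -19.49%.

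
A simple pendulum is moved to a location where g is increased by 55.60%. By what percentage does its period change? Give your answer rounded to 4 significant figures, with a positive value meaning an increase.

-19.83%

T ∝ 1/√g, so T'/T = 1/√(1.5560) = 0.80167.
Percentage change in T = (0.80167 − 1) × 100% = -19.83%.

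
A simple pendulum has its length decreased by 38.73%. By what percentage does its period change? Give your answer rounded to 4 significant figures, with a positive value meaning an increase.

-21.72%

T ∝ √L, so T'/T = √(0.61270) = 0.78275.
Percentage change in T = (0.78275 − 1) × 100% = -21.72%.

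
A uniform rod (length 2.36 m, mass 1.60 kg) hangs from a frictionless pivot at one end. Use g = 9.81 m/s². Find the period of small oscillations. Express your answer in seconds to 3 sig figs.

For a physical pendulum T = 2π√(I/(mgd)), with d = 1.180 m from pivot to centre of mass.
I_cm = mL²/12 = 1.60 × 2.36²/12 = 0.7426 kg·m²; I = I_cm + md² = 0.7426 + 1.60 × 1.180² = 2.970 kg·m².
T = 2π√(2.970/(1.60 × 9.81 × 1.180)) = 2.52 s.

2.52 s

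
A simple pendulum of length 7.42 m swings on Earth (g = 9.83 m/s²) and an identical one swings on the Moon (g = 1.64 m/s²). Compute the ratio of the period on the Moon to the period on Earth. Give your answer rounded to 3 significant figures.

T ∝ 1/√g, so T₂/T₁ = √(g₁/g₂) = √(9.83/1.64) = 2.45.

2.45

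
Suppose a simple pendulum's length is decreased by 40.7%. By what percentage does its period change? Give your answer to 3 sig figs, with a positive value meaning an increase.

-23.0%

T ∝ √L, so T'/T = √(0.5930) = 0.7701.
Percentage change in T = (0.7701 − 1) × 100% = -23.0%.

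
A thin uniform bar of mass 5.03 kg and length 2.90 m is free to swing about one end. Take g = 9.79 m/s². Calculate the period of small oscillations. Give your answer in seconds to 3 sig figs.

2.79 s

For a physical pendulum T = 2π√(I/(mgd)), with d = 1.450 m from pivot to centre of mass.
I_cm = mL²/12 = 5.03 × 2.90²/12 = 3.525 kg·m²; I = I_cm + md² = 3.525 + 5.03 × 1.450² = 14.10 kg·m².
T = 2π√(14.10/(5.03 × 9.79 × 1.450)) = 2.79 s.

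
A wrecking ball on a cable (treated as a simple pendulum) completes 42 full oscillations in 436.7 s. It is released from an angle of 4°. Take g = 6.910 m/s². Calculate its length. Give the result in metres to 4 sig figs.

T = 436.7/42 = 10.398 s.
From T = 2π√(L/g), L = gT²/(4π²) = 6.910 × 10.398²/(4π²) = 18.92 m.

18.92 m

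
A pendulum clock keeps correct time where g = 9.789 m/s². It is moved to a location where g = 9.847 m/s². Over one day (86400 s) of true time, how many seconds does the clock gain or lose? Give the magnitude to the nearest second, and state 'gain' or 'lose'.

gain 256 s

The clock's period scales as T ∝ 1/√g, so T'/T = √(9.789/9.847) = 0.997051.
In 86400 s of true time the clock registers 86400/0.997051 = 86655.6 s, so it gains 256 s.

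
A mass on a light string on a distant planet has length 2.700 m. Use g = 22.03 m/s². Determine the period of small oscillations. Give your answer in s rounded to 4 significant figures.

2.200 s

T = 2π√(L/g) = 2π√(2.700/22.03) = 2π × 0.35009 = 2.200 s.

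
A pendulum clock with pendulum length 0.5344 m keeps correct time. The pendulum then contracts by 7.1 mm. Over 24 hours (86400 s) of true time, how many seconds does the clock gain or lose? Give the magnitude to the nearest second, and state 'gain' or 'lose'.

gain 580 s

T ∝ √L, so T'/T = √(0.52730/0.5344) = 0.993335.
In 86400 s of true time the clock registers 86400/0.993335 = 86979.7 s, so it gains 580 s.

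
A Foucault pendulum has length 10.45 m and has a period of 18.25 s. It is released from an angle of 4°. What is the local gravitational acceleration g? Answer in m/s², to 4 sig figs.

1.239 m/s²

From T = 2π√(L/g), g = 4π²L/T² = 4π² × 10.45/18.250² = 1.239 m/s².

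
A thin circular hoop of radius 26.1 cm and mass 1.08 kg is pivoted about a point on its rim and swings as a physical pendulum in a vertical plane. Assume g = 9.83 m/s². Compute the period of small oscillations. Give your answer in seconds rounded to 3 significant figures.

I_cm = mr² = 0.07357 kg·m². The pivot is at distance d = 0.261 m from the centre of mass.
By the parallel-axis theorem, I = I_cm + md² = 0.07357 + 0.07357 = 0.1471 kg·m².
T = 2π√(I/(mgd)) = 2π√(0.1471/(1.08 × 9.83 × 0.261)) = 1.45 s.

1.45 s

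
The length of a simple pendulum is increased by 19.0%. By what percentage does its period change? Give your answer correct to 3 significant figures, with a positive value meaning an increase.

9.09%

T ∝ √L, so T'/T = √(1.190) = 1.091.
Percentage change in T = (1.091 − 1) × 100% = 9.09%.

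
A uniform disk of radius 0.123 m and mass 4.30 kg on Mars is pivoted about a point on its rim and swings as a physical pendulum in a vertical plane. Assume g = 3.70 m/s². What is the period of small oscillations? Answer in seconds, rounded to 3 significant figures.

1.40 s

I_cm = ½mr² = 0.03253 kg·m². The pivot is at distance d = 0.123 m from the centre of mass.
By the parallel-axis theorem, I = I_cm + md² = 0.03253 + 0.06505 = 0.09758 kg·m².
T = 2π√(I/(mgd)) = 2π√(0.09758/(4.30 × 3.70 × 0.123)) = 1.40 s.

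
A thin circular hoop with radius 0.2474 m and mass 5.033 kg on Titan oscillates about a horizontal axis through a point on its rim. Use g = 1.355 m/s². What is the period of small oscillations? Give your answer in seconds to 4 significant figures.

I_cm = mr² = 0.30805 kg·m². The pivot is at distance d = 0.2474 m from the centre of mass.
By the parallel-axis theorem, I = I_cm + md² = 0.30805 + 0.30805 = 0.61611 kg·m².
T = 2π√(I/(mgd)) = 2π√(0.61611/(5.033 × 1.355 × 0.2474)) = 3.797 s.

3.797 s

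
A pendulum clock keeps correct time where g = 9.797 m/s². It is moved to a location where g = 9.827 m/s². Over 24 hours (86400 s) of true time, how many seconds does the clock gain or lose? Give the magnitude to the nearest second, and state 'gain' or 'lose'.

The clock's period scales as T ∝ 1/√g, so T'/T = √(9.797/9.827) = 0.998472.
In 86400 s of true time the clock registers 86400/0.998472 = 86532.2 s, so it gains 132 s.

gain 132 s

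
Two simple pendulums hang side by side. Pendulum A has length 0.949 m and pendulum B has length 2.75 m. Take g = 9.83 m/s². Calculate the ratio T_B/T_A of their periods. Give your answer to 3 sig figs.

1.70

T ∝ √L, so T_B/T_A = √(L_B/L_A) = √(2.75/0.949) = 1.70.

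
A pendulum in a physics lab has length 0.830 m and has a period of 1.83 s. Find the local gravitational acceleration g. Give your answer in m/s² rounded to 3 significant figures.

9.78 m/s²

From T = 2π√(L/g), g = 4π²L/T² = 4π² × 0.830/1.830² = 9.78 m/s².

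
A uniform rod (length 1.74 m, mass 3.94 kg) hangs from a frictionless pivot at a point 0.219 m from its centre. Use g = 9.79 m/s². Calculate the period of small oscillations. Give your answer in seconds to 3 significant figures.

For a physical pendulum T = 2π√(I/(mgd)), with d = 0.2190 m from pivot to centre of mass.
I_cm = mL²/12 = 3.94 × 1.74²/12 = 0.9941 kg·m²; I = I_cm + md² = 0.9941 + 3.94 × 0.2190² = 1.183 kg·m².
T = 2π√(1.183/(3.94 × 9.79 × 0.2190)) = 2.35 s.

2.35 s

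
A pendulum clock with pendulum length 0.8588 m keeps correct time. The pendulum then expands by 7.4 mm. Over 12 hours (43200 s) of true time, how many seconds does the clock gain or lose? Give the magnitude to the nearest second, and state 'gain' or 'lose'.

lose 185 s

T ∝ √L, so T'/T = √(0.86620/0.8588) = 1.00430.
In 43200 s of true time the clock registers 43200/1.00430 = 43015.1 s, so it loses 185 s.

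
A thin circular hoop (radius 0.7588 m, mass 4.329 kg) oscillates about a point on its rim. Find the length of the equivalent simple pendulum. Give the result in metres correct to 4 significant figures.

1.518 m

The equivalent simple-pendulum length is L_eq = I/(md), where I is about the pivot and d = 0.75880 m.
I_cm = mR² = 2.4925 kg·m², so I = I_cm + md² = 2.4925 + 2.4925 = 4.9851 kg·m².
L_eq = 4.9851/(4.329 × 0.75880) = 1.518 m.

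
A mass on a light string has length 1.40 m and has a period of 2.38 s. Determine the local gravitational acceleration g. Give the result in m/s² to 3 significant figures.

9.76 m/s²

From T = 2π√(L/g), g = 4π²L/T² = 4π² × 1.40/2.380² = 9.76 m/s².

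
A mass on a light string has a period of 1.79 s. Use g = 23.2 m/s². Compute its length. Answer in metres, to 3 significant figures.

From T = 2π√(L/g), L = gT²/(4π²) = 23.2 × 1.790²/(4π²) = 1.88 m.

1.88 m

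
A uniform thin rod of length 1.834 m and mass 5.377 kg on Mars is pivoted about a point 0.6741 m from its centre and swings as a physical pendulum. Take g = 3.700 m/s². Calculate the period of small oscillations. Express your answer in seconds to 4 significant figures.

3.410 s

For a physical pendulum T = 2π√(I/(mgd)), with d = 0.67410 m from pivot to centre of mass.
I_cm = mL²/12 = 5.377 × 1.834²/12 = 1.5072 kg·m²; I = I_cm + md² = 1.5072 + 5.377 × 0.67410² = 3.9505 kg·m².
T = 2π√(3.9505/(5.377 × 3.700 × 0.67410)) = 3.410 s.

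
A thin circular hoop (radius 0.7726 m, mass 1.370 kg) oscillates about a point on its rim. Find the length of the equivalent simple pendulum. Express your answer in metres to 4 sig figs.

1.545 m

The equivalent simple-pendulum length is L_eq = I/(md), where I is about the pivot and d = 0.77260 m.
I_cm = mR² = 0.81777 kg·m², so I = I_cm + md² = 0.81777 + 0.81777 = 1.6355 kg·m².
L_eq = 1.6355/(1.370 × 0.77260) = 1.545 m.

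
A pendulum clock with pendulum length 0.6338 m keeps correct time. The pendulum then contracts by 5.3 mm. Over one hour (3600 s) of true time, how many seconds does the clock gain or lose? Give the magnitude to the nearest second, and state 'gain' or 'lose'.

T ∝ √L, so T'/T = √(0.62850/0.6338) = 0.995810.
In 3600 s of true time the clock registers 3600/0.995810 = 3615.1 s, so it gains 15 s.

gain 15 s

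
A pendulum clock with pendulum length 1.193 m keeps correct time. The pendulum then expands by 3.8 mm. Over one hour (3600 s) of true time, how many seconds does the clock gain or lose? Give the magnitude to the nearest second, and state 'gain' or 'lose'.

T ∝ √L, so T'/T = √(1.19680/1.193) = 1.00159.
In 3600 s of true time the clock registers 3600/1.00159 = 3594.3 s, so it loses 6 s.

lose 6 s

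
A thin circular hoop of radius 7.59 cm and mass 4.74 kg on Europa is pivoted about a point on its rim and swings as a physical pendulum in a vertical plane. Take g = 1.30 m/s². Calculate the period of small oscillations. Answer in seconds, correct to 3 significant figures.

2.15 s

I_cm = mr² = 0.02731 kg·m². The pivot is at distance d = 0.0759 m from the centre of mass.
By the parallel-axis theorem, I = I_cm + md² = 0.02731 + 0.02731 = 0.05461 kg·m².
T = 2π√(I/(mgd)) = 2π√(0.05461/(4.74 × 1.30 × 0.0759)) = 2.15 s.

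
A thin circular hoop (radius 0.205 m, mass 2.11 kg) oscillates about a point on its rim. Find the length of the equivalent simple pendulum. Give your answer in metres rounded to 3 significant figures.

0.410 m

The equivalent simple-pendulum length is L_eq = I/(md), where I is about the pivot and d = 0.2050 m.
I_cm = mR² = 0.08867 kg·m², so I = I_cm + md² = 0.08867 + 0.08867 = 0.1773 kg·m².
L_eq = 0.1773/(2.11 × 0.2050) = 0.410 m.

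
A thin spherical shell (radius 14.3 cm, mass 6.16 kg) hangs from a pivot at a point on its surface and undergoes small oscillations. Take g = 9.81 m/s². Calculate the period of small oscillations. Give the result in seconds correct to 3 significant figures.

I_cm = (2/3)mr² = 0.08398 kg·m². The pivot is at distance d = 0.143 m from the centre of mass.
By the parallel-axis theorem, I = I_cm + md² = 0.08398 + 0.1260 = 0.2099 kg·m².
T = 2π√(I/(mgd)) = 2π√(0.2099/(6.16 × 9.81 × 0.143)) = 0.979 s.

0.979 s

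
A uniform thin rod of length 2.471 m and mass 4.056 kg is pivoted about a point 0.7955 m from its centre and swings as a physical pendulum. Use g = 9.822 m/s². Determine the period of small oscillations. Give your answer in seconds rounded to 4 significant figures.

2.402 s

For a physical pendulum T = 2π√(I/(mgd)), with d = 0.79550 m from pivot to centre of mass.
I_cm = mL²/12 = 4.056 × 2.471²/12 = 2.0638 kg·m²; I = I_cm + md² = 2.0638 + 4.056 × 0.79550² = 4.6305 kg·m².
T = 2π√(4.6305/(4.056 × 9.822 × 0.79550)) = 2.402 s.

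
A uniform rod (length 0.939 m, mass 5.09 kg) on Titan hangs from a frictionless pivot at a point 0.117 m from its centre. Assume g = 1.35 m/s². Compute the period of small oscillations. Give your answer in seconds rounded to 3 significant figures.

4.67 s

For a physical pendulum T = 2π√(I/(mgd)), with d = 0.1170 m from pivot to centre of mass.
I_cm = mL²/12 = 5.09 × 0.939²/12 = 0.3740 kg·m²; I = I_cm + md² = 0.3740 + 5.09 × 0.1170² = 0.4437 kg·m².
T = 2π√(0.4437/(5.09 × 1.35 × 0.1170)) = 4.67 s.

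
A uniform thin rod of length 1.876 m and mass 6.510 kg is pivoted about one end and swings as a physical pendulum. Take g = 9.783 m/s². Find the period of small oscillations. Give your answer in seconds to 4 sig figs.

For a physical pendulum T = 2π√(I/(mgd)), with d = 0.93800 m from pivot to centre of mass.
I_cm = mL²/12 = 6.510 × 1.876²/12 = 1.9093 kg·m²; I = I_cm + md² = 1.9093 + 6.510 × 0.93800² = 7.6370 kg·m².
T = 2π√(7.6370/(6.510 × 9.783 × 0.93800)) = 2.247 s.

2.247 s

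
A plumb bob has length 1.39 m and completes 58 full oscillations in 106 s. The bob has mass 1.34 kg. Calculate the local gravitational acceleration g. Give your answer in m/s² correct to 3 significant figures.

16.4 m/s²

T = 106/58 = 1.828 s.
From T = 2π√(L/g), g = 4π²L/T² = 4π² × 1.39/1.828² = 16.4 m/s².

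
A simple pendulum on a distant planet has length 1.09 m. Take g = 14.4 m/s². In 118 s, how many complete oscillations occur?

T = 2π√(L/g) = 2π√(1.09/14.4) = 1.729 s.
Number of complete oscillations = ⌊118/1.729⌋ = ⌊68.26⌋ = 68.

68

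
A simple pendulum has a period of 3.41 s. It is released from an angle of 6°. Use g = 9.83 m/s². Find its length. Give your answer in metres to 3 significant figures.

2.90 m

From T = 2π√(L/g), L = gT²/(4π²) = 9.83 × 3.410²/(4π²) = 2.90 m.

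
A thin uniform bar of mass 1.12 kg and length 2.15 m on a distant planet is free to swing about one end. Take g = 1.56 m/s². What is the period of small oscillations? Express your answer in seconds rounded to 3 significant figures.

For a physical pendulum T = 2π√(I/(mgd)), with d = 1.075 m from pivot to centre of mass.
I_cm = mL²/12 = 1.12 × 2.15²/12 = 0.4314 kg·m²; I = I_cm + md² = 0.4314 + 1.12 × 1.075² = 1.726 kg·m².
T = 2π√(1.726/(1.12 × 1.56 × 1.075)) = 6.02 s.

6.02 s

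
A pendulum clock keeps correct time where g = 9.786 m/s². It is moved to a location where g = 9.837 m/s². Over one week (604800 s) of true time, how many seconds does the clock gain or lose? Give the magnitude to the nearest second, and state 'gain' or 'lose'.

gain 1574 s

The clock's period scales as T ∝ 1/√g, so T'/T = √(9.786/9.837) = 0.997404.
In 604800 s of true time the clock registers 604800/0.997404 = 606373.9 s, so it gains 1574 s.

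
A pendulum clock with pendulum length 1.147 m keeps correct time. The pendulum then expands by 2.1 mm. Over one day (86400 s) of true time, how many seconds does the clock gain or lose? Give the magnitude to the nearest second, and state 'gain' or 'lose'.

lose 79 s

T ∝ √L, so T'/T = √(1.14910/1.147) = 1.00092.
In 86400 s of true time the clock registers 86400/1.00092 = 86321.0 s, so it loses 79 s.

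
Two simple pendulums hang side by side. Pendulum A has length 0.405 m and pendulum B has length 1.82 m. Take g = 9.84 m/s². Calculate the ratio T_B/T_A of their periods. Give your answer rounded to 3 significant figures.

T ∝ √L, so T_B/T_A = √(L_B/L_A) = √(1.82/0.405) = 2.12.

2.12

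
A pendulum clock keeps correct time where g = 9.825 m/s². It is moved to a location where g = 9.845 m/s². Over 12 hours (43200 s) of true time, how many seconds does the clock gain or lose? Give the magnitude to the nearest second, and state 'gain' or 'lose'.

gain 44 s

The clock's period scales as T ∝ 1/√g, so T'/T = √(9.825/9.845) = 0.998984.
In 43200 s of true time the clock registers 43200/0.998984 = 43243.9 s, so it gains 44 s.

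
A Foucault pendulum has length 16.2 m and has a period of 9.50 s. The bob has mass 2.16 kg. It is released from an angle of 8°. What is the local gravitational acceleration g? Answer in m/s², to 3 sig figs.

7.09 m/s²

From T = 2π√(L/g), g = 4π²L/T² = 4π² × 16.2/9.500² = 7.09 m/s².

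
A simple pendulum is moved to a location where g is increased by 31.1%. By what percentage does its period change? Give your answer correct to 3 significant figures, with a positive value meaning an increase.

T ∝ 1/√g, so T'/T = 1/√(1.311) = 0.8734.
Percentage change in T = (0.8734 − 1) × 100% = -12.7%.

-12.7%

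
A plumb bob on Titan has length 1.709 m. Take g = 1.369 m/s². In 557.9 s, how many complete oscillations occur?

T = 2π√(L/g) = 2π√(1.709/1.369) = 7.0202 s.
Number of complete oscillations = ⌊557.9/7.0202⌋ = ⌊79.471⌋ = 79.

79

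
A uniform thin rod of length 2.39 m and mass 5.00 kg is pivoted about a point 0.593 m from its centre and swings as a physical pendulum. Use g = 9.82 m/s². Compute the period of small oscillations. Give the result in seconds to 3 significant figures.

2.37 s

For a physical pendulum T = 2π√(I/(mgd)), with d = 0.5930 m from pivot to centre of mass.
I_cm = mL²/12 = 5.00 × 2.39²/12 = 2.380 kg·m²; I = I_cm + md² = 2.380 + 5.00 × 0.5930² = 4.138 kg·m².
T = 2π√(4.138/(5.00 × 9.82 × 0.5930)) = 2.37 s.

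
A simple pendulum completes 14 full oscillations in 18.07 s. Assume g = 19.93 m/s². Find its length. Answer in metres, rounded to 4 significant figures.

0.8410 m

T = 18.07/14 = 1.2907 s.
From T = 2π√(L/g), L = gT²/(4π²) = 19.93 × 1.2907²/(4π²) = 0.8410 m.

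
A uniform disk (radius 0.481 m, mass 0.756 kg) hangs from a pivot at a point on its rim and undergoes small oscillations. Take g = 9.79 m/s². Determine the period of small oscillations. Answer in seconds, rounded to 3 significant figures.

1.71 s

I_cm = ½mr² = 0.08745 kg·m². The pivot is at distance d = 0.481 m from the centre of mass.
By the parallel-axis theorem, I = I_cm + md² = 0.08745 + 0.1749 = 0.2624 kg·m².
T = 2π√(I/(mgd)) = 2π√(0.2624/(0.756 × 9.79 × 0.481)) = 1.71 s.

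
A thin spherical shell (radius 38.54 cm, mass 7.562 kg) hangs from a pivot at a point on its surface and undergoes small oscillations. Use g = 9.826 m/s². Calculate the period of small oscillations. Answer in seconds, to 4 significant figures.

1.606 s

I_cm = (2/3)mr² = 0.74881 kg·m². The pivot is at distance d = 0.3854 m from the centre of mass.
By the parallel-axis theorem, I = I_cm + md² = 0.74881 + 1.1232 = 1.8720 kg·m².
T = 2π√(I/(mgd)) = 2π√(1.8720/(7.562 × 9.826 × 0.3854)) = 1.606 s.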